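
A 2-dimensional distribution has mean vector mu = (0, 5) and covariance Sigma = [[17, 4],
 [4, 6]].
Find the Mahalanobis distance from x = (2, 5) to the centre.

Step 1 — centre the observation: (x - mu) = (2, 0).

Step 2 — invert Sigma. det(Sigma) = 17·6 - (4)² = 86.
  Sigma^{-1} = (1/det) · [[d, -b], [-b, a]] = [[0.0698, -0.0465],
 [-0.0465, 0.1977]].

Step 3 — form the quadratic (x - mu)^T · Sigma^{-1} · (x - mu):
  Sigma^{-1} · (x - mu) = (0.1395, -0.093).
  (x - mu)^T · [Sigma^{-1} · (x - mu)] = (2)·(0.1395) + (0)·(-0.093) = 0.2791.

Step 4 — take square root: d = √(0.2791) ≈ 0.5283.

d(x, mu) = √(0.2791) ≈ 0.5283


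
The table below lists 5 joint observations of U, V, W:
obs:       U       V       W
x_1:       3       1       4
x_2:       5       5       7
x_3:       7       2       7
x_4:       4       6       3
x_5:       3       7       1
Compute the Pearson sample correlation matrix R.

Step 1 — column means:
  mean(U) = (3 + 5 + 7 + 4 + 3) / 5 = 22/5 = 4.4
  mean(V) = (1 + 5 + 2 + 6 + 7) / 5 = 21/5 = 4.2
  mean(W) = (4 + 7 + 7 + 3 + 1) / 5 = 22/5 = 4.4

Step 2 — sample variances and covariances s[i,j] = (1/(n-1)) · Σ_k (x_{k,i} - mean_i) · (x_{k,j} - mean_j), with n-1 = 4:
  s[U,U] = ((-1.4)·(-1.4) + (0.6)·(0.6) + (2.6)·(2.6) + (-0.4)·(-0.4) + (-1.4)·(-1.4)) / 4 = 11.2/4 = 2.8
  s[U,V] = ((-1.4)·(-3.2) + (0.6)·(0.8) + (2.6)·(-2.2) + (-0.4)·(1.8) + (-1.4)·(2.8)) / 4 = -5.4/4 = -1.35
  s[U,W] = ((-1.4)·(-0.4) + (0.6)·(2.6) + (2.6)·(2.6) + (-0.4)·(-1.4) + (-1.4)·(-3.4)) / 4 = 14.2/4 = 3.55
  s[V,V] = ((-3.2)·(-3.2) + (0.8)·(0.8) + (-2.2)·(-2.2) + (1.8)·(1.8) + (2.8)·(2.8)) / 4 = 26.8/4 = 6.7
  s[V,W] = ((-3.2)·(-0.4) + (0.8)·(2.6) + (-2.2)·(2.6) + (1.8)·(-1.4) + (2.8)·(-3.4)) / 4 = -14.4/4 = -3.6
  s[W,W] = ((-0.4)·(-0.4) + (2.6)·(2.6) + (2.6)·(2.6) + (-1.4)·(-1.4) + (-3.4)·(-3.4)) / 4 = 27.2/4 = 6.8
  Sample standard deviations s_i = √(s[i,i]):
  s(U) = √(2.8) = 1.6733
  s(V) = √(6.7) = 2.5884
  s(W) = √(6.8) = 2.6077

Step 3 — r_{ij} = s_{ij} / (s_i · s_j):
  r[U,U] = 1 (diagonal).
  r[U,V] = -1.35 / (1.6733 · 2.5884) = -1.35 / 4.3313 = -0.3117
  r[U,W] = 3.55 / (1.6733 · 2.6077) = 3.55 / 4.3635 = 0.8136
  r[V,V] = 1 (diagonal).
  r[V,W] = -3.6 / (2.5884 · 2.6077) = -3.6 / 6.7498 = -0.5333
  r[W,W] = 1 (diagonal).

R is symmetric with unit diagonal. Assembling:

R = [[1, -0.3117, 0.8136],
 [-0.3117, 1, -0.5333],
 [0.8136, -0.5333, 1]]


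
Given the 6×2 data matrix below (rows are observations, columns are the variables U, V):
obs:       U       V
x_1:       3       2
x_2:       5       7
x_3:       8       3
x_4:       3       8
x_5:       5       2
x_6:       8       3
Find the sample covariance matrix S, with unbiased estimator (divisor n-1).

Step 1 — column means:
  mean(U) = (3 + 5 + 8 + 3 + 5 + 8) / 6 = 32/6 = 5.3333
  mean(V) = (2 + 7 + 3 + 8 + 2 + 3) / 6 = 25/6 = 4.1667

Step 2 — sample covariance S[i,j] = (1/(n-1)) · Σ_k (x_{k,i} - mean_i) · (x_{k,j} - mean_j), with n-1 = 5.
  S[U,U] = ((-2.3333)·(-2.3333) + (-0.3333)·(-0.3333) + (2.6667)·(2.6667) + (-2.3333)·(-2.3333) + (-0.3333)·(-0.3333) + (2.6667)·(2.6667)) / 5 = 25.3333/5 = 5.0667
  S[U,V] = ((-2.3333)·(-2.1667) + (-0.3333)·(2.8333) + (2.6667)·(-1.1667) + (-2.3333)·(3.8333) + (-0.3333)·(-2.1667) + (2.6667)·(-1.1667)) / 5 = -10.3333/5 = -2.0667
  S[V,V] = ((-2.1667)·(-2.1667) + (2.8333)·(2.8333) + (-1.1667)·(-1.1667) + (3.8333)·(3.8333) + (-2.1667)·(-2.1667) + (-1.1667)·(-1.1667)) / 5 = 34.8333/5 = 6.9667

S is symmetric (S[j,i] = S[i,j]). Assembling:

S = [[5.0667, -2.0667],
 [-2.0667, 6.9667]]


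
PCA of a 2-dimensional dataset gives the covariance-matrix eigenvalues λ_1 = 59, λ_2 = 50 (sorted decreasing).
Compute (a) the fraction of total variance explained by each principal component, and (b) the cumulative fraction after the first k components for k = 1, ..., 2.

Step 1 — total variance = trace(Sigma) = Σ λ_i = 59 + 50 = 109.

Step 2 — fraction explained by component i = λ_i / Σ λ:
  PC1: 59/109 = 0.5413
  PC2: 50/109 = 0.4587

Step 3 — cumulative fraction after k components = (λ_1 + ... + λ_k) / Σ λ:
  k = 1: 59/109 = 0.5413
  k = 2: (59 + 50)/109 = 109/109 = 1

Summary (fraction, with percent):

explained: PC1 0.5413 (54.13%), PC2 0.4587 (45.87%);  cumulative: 0.5413, 1


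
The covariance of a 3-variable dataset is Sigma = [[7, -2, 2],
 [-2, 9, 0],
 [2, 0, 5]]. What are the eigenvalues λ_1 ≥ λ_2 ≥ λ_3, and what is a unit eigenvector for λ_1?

Step 1 — characteristic polynomial p(λ) = det(λI - Sigma) = λ³ - tr·λ² + c_1·λ - det, where tr = trace, c_1 = sum of the principal 2×2 minors, det = det(Sigma):
  tr = 7 + 9 + 5 = 21,
  c_1 = (7·9 - (-2)²) + (7·5 - (2)²) + (9·5 - (0)²) = 59 + 31 + 45 = 135,
  det = 7·(9·5 - (0)²) - (-2)·((-2)·5 - (0)·(2)) + (2)·((-2)·(0) - 9·(2)) = 7·(45) - (-2)·(-10) + (2)·(-18) = 259.
  So p(λ) = λ³ - 21λ² + 135λ - 259.
Step 2 — look for an integer root (rational root theorem: any rational root is an integer divisor of 259). Testing λ = 7:
  p(7) = 343 - 1029 + 945 - 259 = 0  ✓
  Dividing out (λ - 7): p(λ) = (λ - 7)(λ² - 14λ + 37).
Step 3 — remaining eigenvalues from the quadratic λ² - 14λ + 37 = 0:
  Δ = 14² - 4·37 = 196 - 148 = 48,  λ = (14 ± √48)/2 = (14 ± 6.9282)/2 ≈ 10.4641 or 3.5359.
  Sorted: λ_1 = 10.4641,  λ_2 = 7,  λ_3 = 3.5359  (check: sum = 21 = tr ✓).

Step 4 — unit eigenvector for λ_1 ≈ 10.4641: v spans the null space of (Sigma - λ_1 I), whose rows are
  r_1 = (-3.4641, -2, 2),  r_2 = (-2, -1.4641, 0),  r_3 = (2, 0, -5.4641).
  v is orthogonal to every row, so take v ∝ r_1 × r_2 = ((-2)·(0) - (2)·(-1.4641), (2)·(-2) - (-3.4641)·(0), (-3.4641)·(-1.4641) - (-2)·(-2)) ≈ (2.9282, -4, 1.0718).
  Let u = (2.9282, -4, 1.0718).
  ||u|| = √((2.9282)² + (-4)² + (1.0718)²) = √(25.7231) ≈ 5.0718,  v_1 = u/||u|| ≈ (0.5774, -0.7887, 0.2113) (||v_1|| = 1).

λ_1 = 10.4641,  λ_2 = 7,  λ_3 = 3.5359;  v_1 ≈ (0.5774, -0.7887, 0.2113)


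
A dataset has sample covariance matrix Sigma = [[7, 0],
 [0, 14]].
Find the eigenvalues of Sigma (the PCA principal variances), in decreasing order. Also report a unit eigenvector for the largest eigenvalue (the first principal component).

Step 1 — characteristic polynomial of 2×2 Sigma:
  det(Sigma - λI) = λ² - trace · λ + det = 0.
  trace = 7 + 14 = 21, det = 7·14 - (0)² = 98.
Step 2 — discriminant:
  Δ = trace² - 4·det = 441 - 392 = 49.
Step 3 — eigenvalues:
  λ = (trace ± √Δ)/2 = (21 ± 7)/2,
  λ_1 = 14,  λ_2 = 7.

Step 4 — unit eigenvector for λ_1: Sigma is diagonal, so its eigenvectors are the coordinate axes. λ_1 = 14 is the diagonal entry on the second coordinate axis, hence
  v_1 = (0, 1) (||v_1|| = 1).

λ_1 = 14,  λ_2 = 7;  v_1 ≈ (0, 1)


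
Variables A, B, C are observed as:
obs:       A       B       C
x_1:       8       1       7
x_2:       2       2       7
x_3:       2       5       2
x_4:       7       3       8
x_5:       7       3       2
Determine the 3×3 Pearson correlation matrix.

Step 1 — column means:
  mean(A) = (8 + 2 + 2 + 7 + 7) / 5 = 26/5 = 5.2
  mean(B) = (1 + 2 + 5 + 3 + 3) / 5 = 14/5 = 2.8
  mean(C) = (7 + 7 + 2 + 8 + 2) / 5 = 26/5 = 5.2

Step 2 — sample variances and covariances s[i,j] = (1/(n-1)) · Σ_k (x_{k,i} - mean_i) · (x_{k,j} - mean_j), with n-1 = 4:
  s[A,A] = ((2.8)·(2.8) + (-3.2)·(-3.2) + (-3.2)·(-3.2) + (1.8)·(1.8) + (1.8)·(1.8)) / 4 = 34.8/4 = 8.7
  s[A,B] = ((2.8)·(-1.8) + (-3.2)·(-0.8) + (-3.2)·(2.2) + (1.8)·(0.2) + (1.8)·(0.2)) / 4 = -8.8/4 = -2.2
  s[A,C] = ((2.8)·(1.8) + (-3.2)·(1.8) + (-3.2)·(-3.2) + (1.8)·(2.8) + (1.8)·(-3.2)) / 4 = 8.8/4 = 2.2
  s[B,B] = ((-1.8)·(-1.8) + (-0.8)·(-0.8) + (2.2)·(2.2) + (0.2)·(0.2) + (0.2)·(0.2)) / 4 = 8.8/4 = 2.2
  s[B,C] = ((-1.8)·(1.8) + (-0.8)·(1.8) + (2.2)·(-3.2) + (0.2)·(2.8) + (0.2)·(-3.2)) / 4 = -11.8/4 = -2.95
  s[C,C] = ((1.8)·(1.8) + (1.8)·(1.8) + (-3.2)·(-3.2) + (2.8)·(2.8) + (-3.2)·(-3.2)) / 4 = 34.8/4 = 8.7
  Sample standard deviations s_i = √(s[i,i]):
  s(A) = √(8.7) = 2.9496
  s(B) = √(2.2) = 1.4832
  s(C) = √(8.7) = 2.9496

Step 3 — r_{ij} = s_{ij} / (s_i · s_j):
  r[A,A] = 1 (diagonal).
  r[A,B] = -2.2 / (2.9496 · 1.4832) = -2.2 / 4.3749 = -0.5029
  r[A,C] = 2.2 / (2.9496 · 2.9496) = 2.2 / 8.7 = 0.2529
  r[B,B] = 1 (diagonal).
  r[B,C] = -2.95 / (1.4832 · 2.9496) = -2.95 / 4.3749 = -0.6743
  r[C,C] = 1 (diagonal).

R is symmetric with unit diagonal. Assembling:

R = [[1, -0.5029, 0.2529],
 [-0.5029, 1, -0.6743],
 [0.2529, -0.6743, 1]]


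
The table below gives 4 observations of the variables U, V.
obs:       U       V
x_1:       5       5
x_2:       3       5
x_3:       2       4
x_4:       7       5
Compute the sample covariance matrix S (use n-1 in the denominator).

Step 1 — column means:
  mean(U) = (5 + 3 + 2 + 7) / 4 = 17/4 = 4.25
  mean(V) = (5 + 5 + 4 + 5) / 4 = 19/4 = 4.75

Step 2 — sample covariance S[i,j] = (1/(n-1)) · Σ_k (x_{k,i} - mean_i) · (x_{k,j} - mean_j), with n-1 = 3.
  S[U,U] = ((0.75)·(0.75) + (-1.25)·(-1.25) + (-2.25)·(-2.25) + (2.75)·(2.75)) / 3 = 14.75/3 = 4.9167
  S[U,V] = ((0.75)·(0.25) + (-1.25)·(0.25) + (-2.25)·(-0.75) + (2.75)·(0.25)) / 3 = 2.25/3 = 0.75
  S[V,V] = ((0.25)·(0.25) + (0.25)·(0.25) + (-0.75)·(-0.75) + (0.25)·(0.25)) / 3 = 0.75/3 = 0.25

S is symmetric (S[j,i] = S[i,j]). Assembling:

S = [[4.9167, 0.75],
 [0.75, 0.25]]


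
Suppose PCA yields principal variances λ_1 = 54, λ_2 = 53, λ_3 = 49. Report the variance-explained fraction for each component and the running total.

Step 1 — total variance = trace(Sigma) = Σ λ_i = 54 + 53 + 49 = 156.

Step 2 — fraction explained by component i = λ_i / Σ λ:
  PC1: 54/156 = 0.3462
  PC2: 53/156 = 0.3397
  PC3: 49/156 = 0.3141

Step 3 — cumulative fraction after k components = (λ_1 + ... + λ_k) / Σ λ:
  k = 1: 54/156 = 0.3462
  k = 2: (54 + 53)/156 = 107/156 = 0.6859
  k = 3: (54 + 53 + 49)/156 = 156/156 = 1

Summary (fraction, with percent):

explained: PC1 0.3462 (34.62%), PC2 0.3397 (33.97%), PC3 0.3141 (31.41%);  cumulative: 0.3462, 0.6859, 1


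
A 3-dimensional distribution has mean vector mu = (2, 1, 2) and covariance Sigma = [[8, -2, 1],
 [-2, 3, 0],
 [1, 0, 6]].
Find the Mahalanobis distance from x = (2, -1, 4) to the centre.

Step 1 — centre the observation: (x - mu) = (0, -2, 2).

Step 2 — invert Sigma (cofactor / det for 3×3, or solve directly):
  Sigma^{-1} = [[0.1538, 0.1026, -0.0256],
 [0.1026, 0.4017, -0.0171],
 [-0.0256, -0.0171, 0.1709]].

Step 3 — form the quadratic (x - mu)^T · Sigma^{-1} · (x - mu):
  Sigma^{-1} · (x - mu) = (-0.2564, -0.8376, 0.3761).
  (x - mu)^T · [Sigma^{-1} · (x - mu)] = (0)·(-0.2564) + (-2)·(-0.8376) + (2)·(0.3761) = 2.4274.

Step 4 — take square root: d = √(2.4274) ≈ 1.558.

d(x, mu) = √(2.4274) ≈ 1.558


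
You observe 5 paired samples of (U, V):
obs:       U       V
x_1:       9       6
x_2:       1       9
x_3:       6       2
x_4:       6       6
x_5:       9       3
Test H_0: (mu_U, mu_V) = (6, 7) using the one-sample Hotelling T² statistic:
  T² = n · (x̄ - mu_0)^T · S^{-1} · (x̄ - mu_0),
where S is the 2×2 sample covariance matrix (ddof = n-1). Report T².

Step 1 — sample mean vector:
  mean(U) = (9 + 1 + 6 + 6 + 9) / 5 = 31/5 = 6.2
  mean(V) = (6 + 9 + 2 + 6 + 3) / 5 = 26/5 = 5.2
  x̄ = (6.2, 5.2),  deviation x̄ - mu_0 = (6.2, 5.2) - (6, 7) = (0.2, -1.8).

Step 2 — sample covariance matrix, S[i,j] = (1/(n-1)) · Σ_k (x_{k,i} - mean_i) · (x_{k,j} - mean_j), divisor n-1 = 4:
  S[U,U] = ((2.8)·(2.8) + (-5.2)·(-5.2) + (-0.2)·(-0.2) + (-0.2)·(-0.2) + (2.8)·(2.8)) / 4 = 42.8/4 = 10.7
  S[U,V] = ((2.8)·(0.8) + (-5.2)·(3.8) + (-0.2)·(-3.2) + (-0.2)·(0.8) + (2.8)·(-2.2)) / 4 = -23.2/4 = -5.8
  S[V,V] = ((0.8)·(0.8) + (3.8)·(3.8) + (-3.2)·(-3.2) + (0.8)·(0.8) + (-2.2)·(-2.2)) / 4 = 30.8/4 = 7.7
  S = [[10.7, -5.8],
 [-5.8, 7.7]].

Step 3 — invert S. det(S) = 10.7·7.7 - (-5.8)² = 48.75.
  S^{-1} = (1/det) · [[d, -b], [-b, a]] = [[0.1579, 0.119],
 [0.119, 0.2195]].

Step 4 — quadratic form (x̄ - mu_0)^T · S^{-1} · (x̄ - mu_0):
  S^{-1} · (x̄ - mu_0) = (-0.1826, -0.3713),
  (x̄ - mu_0)^T · [...] = (0.2)·(-0.1826) + (-1.8)·(-0.3713) = 0.6318.

Step 5 — scale by n: T² = 5 · 0.6318 = 3.159.

T² ≈ 3.159


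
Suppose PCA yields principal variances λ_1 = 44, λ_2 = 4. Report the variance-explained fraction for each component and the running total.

Step 1 — total variance = trace(Sigma) = Σ λ_i = 44 + 4 = 48.

Step 2 — fraction explained by component i = λ_i / Σ λ:
  PC1: 44/48 = 0.9167
  PC2: 4/48 = 0.0833

Step 3 — cumulative fraction after k components = (λ_1 + ... + λ_k) / Σ λ:
  k = 1: 44/48 = 0.9167
  k = 2: (44 + 4)/48 = 48/48 = 1

Summary (fraction, with percent):

explained: PC1 0.9167 (91.67%), PC2 0.0833 (8.33%);  cumulative: 0.9167, 1


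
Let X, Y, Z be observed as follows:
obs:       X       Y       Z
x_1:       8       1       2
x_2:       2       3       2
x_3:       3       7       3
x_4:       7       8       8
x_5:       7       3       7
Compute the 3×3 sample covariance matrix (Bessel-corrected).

Step 1 — column means:
  mean(X) = (8 + 2 + 3 + 7 + 7) / 5 = 27/5 = 5.4
  mean(Y) = (1 + 3 + 7 + 8 + 3) / 5 = 22/5 = 4.4
  mean(Z) = (2 + 2 + 3 + 8 + 7) / 5 = 22/5 = 4.4

Step 2 — sample covariance S[i,j] = (1/(n-1)) · Σ_k (x_{k,i} - mean_i) · (x_{k,j} - mean_j), with n-1 = 4.
  S[X,X] = ((2.6)·(2.6) + (-3.4)·(-3.4) + (-2.4)·(-2.4) + (1.6)·(1.6) + (1.6)·(1.6)) / 4 = 29.2/4 = 7.3
  S[X,Y] = ((2.6)·(-3.4) + (-3.4)·(-1.4) + (-2.4)·(2.6) + (1.6)·(3.6) + (1.6)·(-1.4)) / 4 = -6.8/4 = -1.7
  S[X,Z] = ((2.6)·(-2.4) + (-3.4)·(-2.4) + (-2.4)·(-1.4) + (1.6)·(3.6) + (1.6)·(2.6)) / 4 = 15.2/4 = 3.8
  S[Y,Y] = ((-3.4)·(-3.4) + (-1.4)·(-1.4) + (2.6)·(2.6) + (3.6)·(3.6) + (-1.4)·(-1.4)) / 4 = 35.2/4 = 8.8
  S[Y,Z] = ((-3.4)·(-2.4) + (-1.4)·(-2.4) + (2.6)·(-1.4) + (3.6)·(3.6) + (-1.4)·(2.6)) / 4 = 17.2/4 = 4.3
  S[Z,Z] = ((-2.4)·(-2.4) + (-2.4)·(-2.4) + (-1.4)·(-1.4) + (3.6)·(3.6) + (2.6)·(2.6)) / 4 = 33.2/4 = 8.3

S is symmetric (S[j,i] = S[i,j]). Assembling:

S = [[7.3, -1.7, 3.8],
 [-1.7, 8.8, 4.3],
 [3.8, 4.3, 8.3]]


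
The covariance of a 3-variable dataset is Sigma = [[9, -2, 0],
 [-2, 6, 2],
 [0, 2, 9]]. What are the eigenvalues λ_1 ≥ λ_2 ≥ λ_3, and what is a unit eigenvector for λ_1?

Step 1 — characteristic polynomial p(λ) = det(λI - Sigma) = λ³ - tr·λ² + c_1·λ - det, where tr = trace, c_1 = sum of the principal 2×2 minors, det = det(Sigma):
  tr = 9 + 6 + 9 = 24,
  c_1 = (9·6 - (-2)²) + (9·9 - (0)²) + (6·9 - (2)²) = 50 + 81 + 50 = 181,
  det = 9·(6·9 - (2)²) - (-2)·((-2)·9 - (2)·(0)) + (0)·((-2)·(2) - 6·(0)) = 9·(50) - (-2)·(-18) + (0)·(-4) = 414.
  So p(λ) = λ³ - 24λ² + 181λ - 414.
Step 2 — look for an integer root (rational root theorem: any rational root is an integer divisor of 414). Testing λ = 9:
  p(9) = 729 - 1944 + 1629 - 414 = 0  ✓
  Dividing out (λ - 9): p(λ) = (λ - 9)(λ² - 15λ + 46).
Step 3 — remaining eigenvalues from the quadratic λ² - 15λ + 46 = 0:
  Δ = 15² - 4·46 = 225 - 184 = 41,  λ = (15 ± √41)/2 = (15 ± 6.4031)/2 ≈ 10.7016 or 4.2984.
  Sorted: λ_1 = 10.7016,  λ_2 = 9,  λ_3 = 4.2984  (check: sum = 24 = tr ✓).

Step 4 — unit eigenvector for λ_1 ≈ 10.7016: v spans the null space of (Sigma - λ_1 I), whose rows are
  r_1 = (-1.7016, -2, 0),  r_2 = (-2, -4.7016, 2),  r_3 = (0, 2, -1.7016).
  v is orthogonal to every row, so take v ∝ r_1 × r_2 = ((-2)·(2) - (0)·(-4.7016), (0)·(-2) - (-1.7016)·(2), (-1.7016)·(-4.7016) - (-2)·(-2)) ≈ (-4, 3.4031, 4).
  Rescale (multiply by -1 so the first nonzero entry is positive): u = (4, -3.4031, -4).
  ||u|| = √((4)² + (-3.4031)² + (-4)²) = √(43.5813) ≈ 6.6016,  v_1 = u/||u|| ≈ (0.6059, -0.5155, -0.6059) (||v_1|| = 1).

λ_1 = 10.7016,  λ_2 = 9,  λ_3 = 4.2984;  v_1 ≈ (0.6059, -0.5155, -0.6059)


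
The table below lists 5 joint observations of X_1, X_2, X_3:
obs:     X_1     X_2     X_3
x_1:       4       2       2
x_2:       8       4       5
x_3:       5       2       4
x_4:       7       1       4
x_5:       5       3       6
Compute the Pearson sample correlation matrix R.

Step 1 — column means:
  mean(X_1) = (4 + 8 + 5 + 7 + 5) / 5 = 29/5 = 5.8
  mean(X_2) = (2 + 4 + 2 + 1 + 3) / 5 = 12/5 = 2.4
  mean(X_3) = (2 + 5 + 4 + 4 + 6) / 5 = 21/5 = 4.2

Step 2 — sample variances and covariances s[i,j] = (1/(n-1)) · Σ_k (x_{k,i} - mean_i) · (x_{k,j} - mean_j), with n-1 = 4:
  s[X_1,X_1] = ((-1.8)·(-1.8) + (2.2)·(2.2) + (-0.8)·(-0.8) + (1.2)·(1.2) + (-0.8)·(-0.8)) / 4 = 10.8/4 = 2.7
  s[X_1,X_2] = ((-1.8)·(-0.4) + (2.2)·(1.6) + (-0.8)·(-0.4) + (1.2)·(-1.4) + (-0.8)·(0.6)) / 4 = 2.4/4 = 0.6
  s[X_1,X_3] = ((-1.8)·(-2.2) + (2.2)·(0.8) + (-0.8)·(-0.2) + (1.2)·(-0.2) + (-0.8)·(1.8)) / 4 = 4.2/4 = 1.05
  s[X_2,X_2] = ((-0.4)·(-0.4) + (1.6)·(1.6) + (-0.4)·(-0.4) + (-1.4)·(-1.4) + (0.6)·(0.6)) / 4 = 5.2/4 = 1.3
  s[X_2,X_3] = ((-0.4)·(-2.2) + (1.6)·(0.8) + (-0.4)·(-0.2) + (-1.4)·(-0.2) + (0.6)·(1.8)) / 4 = 3.6/4 = 0.9
  s[X_3,X_3] = ((-2.2)·(-2.2) + (0.8)·(0.8) + (-0.2)·(-0.2) + (-0.2)·(-0.2) + (1.8)·(1.8)) / 4 = 8.8/4 = 2.2
  Sample standard deviations s_i = √(s[i,i]):
  s(X_1) = √(2.7) = 1.6432
  s(X_2) = √(1.3) = 1.1402
  s(X_3) = √(2.2) = 1.4832

Step 3 — r_{ij} = s_{ij} / (s_i · s_j):
  r[X_1,X_1] = 1 (diagonal).
  r[X_1,X_2] = 0.6 / (1.6432 · 1.1402) = 0.6 / 1.8735 = 0.3203
  r[X_1,X_3] = 1.05 / (1.6432 · 1.4832) = 1.05 / 2.4372 = 0.4308
  r[X_2,X_2] = 1 (diagonal).
  r[X_2,X_3] = 0.9 / (1.1402 · 1.4832) = 0.9 / 1.6912 = 0.5322
  r[X_3,X_3] = 1 (diagonal).

R is symmetric with unit diagonal. Assembling:

R = [[1, 0.3203, 0.4308],
 [0.3203, 1, 0.5322],
 [0.4308, 0.5322, 1]]


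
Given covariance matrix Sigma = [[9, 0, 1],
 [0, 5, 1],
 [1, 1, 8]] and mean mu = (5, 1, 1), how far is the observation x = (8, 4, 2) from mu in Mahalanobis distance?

Step 1 — centre the observation: (x - mu) = (3, 3, 1).

Step 2 — invert Sigma (cofactor / det for 3×3, or solve directly):
  Sigma^{-1} = [[0.1127, 0.0029, -0.0145],
 [0.0029, 0.2052, -0.026],
 [-0.0145, -0.026, 0.1301]].

Step 3 — form the quadratic (x - mu)^T · Sigma^{-1} · (x - mu):
  Sigma^{-1} · (x - mu) = (0.3324, 0.5983, 0.0087).
  (x - mu)^T · [Sigma^{-1} · (x - mu)] = (3)·(0.3324) + (3)·(0.5983) + (1)·(0.0087) = 2.8006.

Step 4 — take square root: d = √(2.8006) ≈ 1.6735.

d(x, mu) = √(2.8006) ≈ 1.6735


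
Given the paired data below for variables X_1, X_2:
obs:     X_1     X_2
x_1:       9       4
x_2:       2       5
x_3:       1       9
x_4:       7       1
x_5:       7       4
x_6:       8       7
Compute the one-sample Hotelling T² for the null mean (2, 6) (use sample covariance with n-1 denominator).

Step 1 — sample mean vector:
  mean(X_1) = (9 + 2 + 1 + 7 + 7 + 8) / 6 = 34/6 = 5.6667
  mean(X_2) = (4 + 5 + 9 + 1 + 4 + 7) / 6 = 30/6 = 5
  x̄ = (5.6667, 5),  deviation x̄ - mu_0 = (5.6667, 5) - (2, 6) = (3.6667, -1).

Step 2 — sample covariance matrix, S[i,j] = (1/(n-1)) · Σ_k (x_{k,i} - mean_i) · (x_{k,j} - mean_j), divisor n-1 = 5:
  S[X_1,X_1] = ((3.3333)·(3.3333) + (-3.6667)·(-3.6667) + (-4.6667)·(-4.6667) + (1.3333)·(1.3333) + (1.3333)·(1.3333) + (2.3333)·(2.3333)) / 5 = 55.3333/5 = 11.0667
  S[X_1,X_2] = ((3.3333)·(-1) + (-3.6667)·(0) + (-4.6667)·(4) + (1.3333)·(-4) + (1.3333)·(-1) + (2.3333)·(2)) / 5 = -24/5 = -4.8
  S[X_2,X_2] = ((-1)·(-1) + (0)·(0) + (4)·(4) + (-4)·(-4) + (-1)·(-1) + (2)·(2)) / 5 = 38/5 = 7.6
  S = [[11.0667, -4.8],
 [-4.8, 7.6]].

Step 3 — invert S. det(S) = 11.0667·7.6 - (-4.8)² = 61.0667.
  S^{-1} = (1/det) · [[d, -b], [-b, a]] = [[0.1245, 0.0786],
 [0.0786, 0.1812]].

Step 4 — quadratic form (x̄ - mu_0)^T · S^{-1} · (x̄ - mu_0):
  S^{-1} · (x̄ - mu_0) = (0.3777, 0.107),
  (x̄ - mu_0)^T · [...] = (3.6667)·(0.3777) + (-1)·(0.107) = 1.278.

Step 5 — scale by n: T² = 6 · 1.278 = 7.6681.

T² ≈ 7.6681


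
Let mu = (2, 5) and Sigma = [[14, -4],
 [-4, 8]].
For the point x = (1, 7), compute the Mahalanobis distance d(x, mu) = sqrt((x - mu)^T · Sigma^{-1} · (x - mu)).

Step 1 — centre the observation: (x - mu) = (-1, 2).

Step 2 — invert Sigma. det(Sigma) = 14·8 - (-4)² = 96.
  Sigma^{-1} = (1/det) · [[d, -b], [-b, a]] = [[0.0833, 0.0417],
 [0.0417, 0.1458]].

Step 3 — form the quadratic (x - mu)^T · Sigma^{-1} · (x - mu):
  Sigma^{-1} · (x - mu) = (0, 0.25).
  (x - mu)^T · [Sigma^{-1} · (x - mu)] = (-1)·(0) + (2)·(0.25) = 0.5.

Step 4 — take square root: d = √(0.5) ≈ 0.7071.

d(x, mu) = √(0.5) ≈ 0.7071


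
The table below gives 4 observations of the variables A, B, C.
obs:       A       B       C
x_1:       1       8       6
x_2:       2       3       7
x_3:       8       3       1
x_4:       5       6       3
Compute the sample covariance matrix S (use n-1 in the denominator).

Step 1 — column means:
  mean(A) = (1 + 2 + 8 + 5) / 4 = 16/4 = 4
  mean(B) = (8 + 3 + 3 + 6) / 4 = 20/4 = 5
  mean(C) = (6 + 7 + 1 + 3) / 4 = 17/4 = 4.25

Step 2 — sample covariance S[i,j] = (1/(n-1)) · Σ_k (x_{k,i} - mean_i) · (x_{k,j} - mean_j), with n-1 = 3.
  S[A,A] = ((-3)·(-3) + (-2)·(-2) + (4)·(4) + (1)·(1)) / 3 = 30/3 = 10
  S[A,B] = ((-3)·(3) + (-2)·(-2) + (4)·(-2) + (1)·(1)) / 3 = -12/3 = -4
  S[A,C] = ((-3)·(1.75) + (-2)·(2.75) + (4)·(-3.25) + (1)·(-1.25)) / 3 = -25/3 = -8.3333
  S[B,B] = ((3)·(3) + (-2)·(-2) + (-2)·(-2) + (1)·(1)) / 3 = 18/3 = 6
  S[B,C] = ((3)·(1.75) + (-2)·(2.75) + (-2)·(-3.25) + (1)·(-1.25)) / 3 = 5/3 = 1.6667
  S[C,C] = ((1.75)·(1.75) + (2.75)·(2.75) + (-3.25)·(-3.25) + (-1.25)·(-1.25)) / 3 = 22.75/3 = 7.5833

S is symmetric (S[j,i] = S[i,j]). Assembling:

S = [[10, -4, -8.3333],
 [-4, 6, 1.6667],
 [-8.3333, 1.6667, 7.5833]]


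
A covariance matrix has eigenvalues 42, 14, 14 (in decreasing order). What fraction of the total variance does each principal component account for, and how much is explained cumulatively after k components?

Step 1 — total variance = trace(Sigma) = Σ λ_i = 42 + 14 + 14 = 70.

Step 2 — fraction explained by component i = λ_i / Σ λ:
  PC1: 42/70 = 0.6
  PC2: 14/70 = 0.2
  PC3: 14/70 = 0.2

Step 3 — cumulative fraction after k components = (λ_1 + ... + λ_k) / Σ λ:
  k = 1: 42/70 = 0.6
  k = 2: (42 + 14)/70 = 56/70 = 0.8
  k = 3: (42 + 14 + 14)/70 = 70/70 = 1

Summary (fraction, with percent):

explained: PC1 0.6 (60%), PC2 0.2 (20%), PC3 0.2 (20%);  cumulative: 0.6, 0.8, 1


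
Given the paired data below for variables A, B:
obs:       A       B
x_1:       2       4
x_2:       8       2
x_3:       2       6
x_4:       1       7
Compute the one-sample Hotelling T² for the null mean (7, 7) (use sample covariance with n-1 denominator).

Step 1 — sample mean vector:
  mean(A) = (2 + 8 + 2 + 1) / 4 = 13/4 = 3.25
  mean(B) = (4 + 2 + 6 + 7) / 4 = 19/4 = 4.75
  x̄ = (3.25, 4.75),  deviation x̄ - mu_0 = (3.25, 4.75) - (7, 7) = (-3.75, -2.25).

Step 2 — sample covariance matrix, S[i,j] = (1/(n-1)) · Σ_k (x_{k,i} - mean_i) · (x_{k,j} - mean_j), divisor n-1 = 3:
  S[A,A] = ((-1.25)·(-1.25) + (4.75)·(4.75) + (-1.25)·(-1.25) + (-2.25)·(-2.25)) / 3 = 30.75/3 = 10.25
  S[A,B] = ((-1.25)·(-0.75) + (4.75)·(-2.75) + (-1.25)·(1.25) + (-2.25)·(2.25)) / 3 = -18.75/3 = -6.25
  S[B,B] = ((-0.75)·(-0.75) + (-2.75)·(-2.75) + (1.25)·(1.25) + (2.25)·(2.25)) / 3 = 14.75/3 = 4.9167
  S = [[10.25, -6.25],
 [-6.25, 4.9167]].

Step 3 — invert S. det(S) = 10.25·4.9167 - (-6.25)² = 11.3333.
  S^{-1} = (1/det) · [[d, -b], [-b, a]] = [[0.4338, 0.5515],
 [0.5515, 0.9044]].

Step 4 — quadratic form (x̄ - mu_0)^T · S^{-1} · (x̄ - mu_0):
  S^{-1} · (x̄ - mu_0) = (-2.8676, -4.1029),
  (x̄ - mu_0)^T · [...] = (-3.75)·(-2.8676) + (-2.25)·(-4.1029) = 19.9853.

Step 5 — scale by n: T² = 4 · 19.9853 = 79.9412.

T² ≈ 79.9412


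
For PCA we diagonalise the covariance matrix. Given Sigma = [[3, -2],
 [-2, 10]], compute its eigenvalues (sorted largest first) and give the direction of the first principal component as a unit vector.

Step 1 — characteristic polynomial of 2×2 Sigma:
  det(Sigma - λI) = λ² - trace · λ + det = 0.
  trace = 3 + 10 = 13, det = 3·10 - (-2)² = 26.
Step 2 — discriminant:
  Δ = trace² - 4·det = 169 - 104 = 65.
Step 3 — eigenvalues:
  λ = (trace ± √Δ)/2 = (13 ± 8.0623)/2,
  λ_1 = 10.5311,  λ_2 = 2.4689.

Step 4 — unit eigenvector for λ_1: solve (Sigma - λ_1 I)v = 0. First row:
  (3 - 10.5311)·v_x + (-2)·v_y = 0, i.e. (-7.5311)·v_x + (-2)·v_y = 0,
  so v ∝ (b, λ_1 - a) = (-2, 7.5311); multiply by -1 so the first entry is positive: u = (2, -7.5311).
  ||u|| = √((2)² + (-7.5311)²) = √(60.7179) ≈ 7.7922,
  v_1 = u/||u|| ≈ (0.2567, -0.9665) (||v_1|| = 1).

λ_1 = 10.5311,  λ_2 = 2.4689;  v_1 ≈ (0.2567, -0.9665)


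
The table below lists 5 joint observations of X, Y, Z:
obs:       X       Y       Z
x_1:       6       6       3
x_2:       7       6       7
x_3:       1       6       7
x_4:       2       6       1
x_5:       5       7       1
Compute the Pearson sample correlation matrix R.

Step 1 — column means:
  mean(X) = (6 + 7 + 1 + 2 + 5) / 5 = 21/5 = 4.2
  mean(Y) = (6 + 6 + 6 + 6 + 7) / 5 = 31/5 = 6.2
  mean(Z) = (3 + 7 + 7 + 1 + 1) / 5 = 19/5 = 3.8

Step 2 — sample variances and covariances s[i,j] = (1/(n-1)) · Σ_k (x_{k,i} - mean_i) · (x_{k,j} - mean_j), with n-1 = 4:
  s[X,X] = ((1.8)·(1.8) + (2.8)·(2.8) + (-3.2)·(-3.2) + (-2.2)·(-2.2) + (0.8)·(0.8)) / 4 = 26.8/4 = 6.7
  s[X,Y] = ((1.8)·(-0.2) + (2.8)·(-0.2) + (-3.2)·(-0.2) + (-2.2)·(-0.2) + (0.8)·(0.8)) / 4 = 0.8/4 = 0.2
  s[X,Z] = ((1.8)·(-0.8) + (2.8)·(3.2) + (-3.2)·(3.2) + (-2.2)·(-2.8) + (0.8)·(-2.8)) / 4 = 1.2/4 = 0.3
  s[Y,Y] = ((-0.2)·(-0.2) + (-0.2)·(-0.2) + (-0.2)·(-0.2) + (-0.2)·(-0.2) + (0.8)·(0.8)) / 4 = 0.8/4 = 0.2
  s[Y,Z] = ((-0.2)·(-0.8) + (-0.2)·(3.2) + (-0.2)·(3.2) + (-0.2)·(-2.8) + (0.8)·(-2.8)) / 4 = -2.8/4 = -0.7
  s[Z,Z] = ((-0.8)·(-0.8) + (3.2)·(3.2) + (3.2)·(3.2) + (-2.8)·(-2.8) + (-2.8)·(-2.8)) / 4 = 36.8/4 = 9.2
  Sample standard deviations s_i = √(s[i,i]):
  s(X) = √(6.7) = 2.5884
  s(Y) = √(0.2) = 0.4472
  s(Z) = √(9.2) = 3.0332

Step 3 — r_{ij} = s_{ij} / (s_i · s_j):
  r[X,X] = 1 (diagonal).
  r[X,Y] = 0.2 / (2.5884 · 0.4472) = 0.2 / 1.1576 = 0.1728
  r[X,Z] = 0.3 / (2.5884 · 3.0332) = 0.3 / 7.8511 = 0.0382
  r[Y,Y] = 1 (diagonal).
  r[Y,Z] = -0.7 / (0.4472 · 3.0332) = -0.7 / 1.3565 = -0.516
  r[Z,Z] = 1 (diagonal).

R is symmetric with unit diagonal. Assembling:

R = [[1, 0.1728, 0.0382],
 [0.1728, 1, -0.516],
 [0.0382, -0.516, 1]]


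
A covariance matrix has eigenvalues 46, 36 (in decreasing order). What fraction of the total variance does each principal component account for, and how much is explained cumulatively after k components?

Step 1 — total variance = trace(Sigma) = Σ λ_i = 46 + 36 = 82.

Step 2 — fraction explained by component i = λ_i / Σ λ:
  PC1: 46/82 = 0.561
  PC2: 36/82 = 0.439

Step 3 — cumulative fraction after k components = (λ_1 + ... + λ_k) / Σ λ:
  k = 1: 46/82 = 0.561
  k = 2: (46 + 36)/82 = 82/82 = 1

Summary (fraction, with percent):

explained: PC1 0.561 (56.1%), PC2 0.439 (43.9%);  cumulative: 0.561, 1


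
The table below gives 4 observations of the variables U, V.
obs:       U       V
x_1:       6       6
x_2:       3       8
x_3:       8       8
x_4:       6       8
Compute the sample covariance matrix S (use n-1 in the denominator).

Step 1 — column means:
  mean(U) = (6 + 3 + 8 + 6) / 4 = 23/4 = 5.75
  mean(V) = (6 + 8 + 8 + 8) / 4 = 30/4 = 7.5

Step 2 — sample covariance S[i,j] = (1/(n-1)) · Σ_k (x_{k,i} - mean_i) · (x_{k,j} - mean_j), with n-1 = 3.
  S[U,U] = ((0.25)·(0.25) + (-2.75)·(-2.75) + (2.25)·(2.25) + (0.25)·(0.25)) / 3 = 12.75/3 = 4.25
  S[U,V] = ((0.25)·(-1.5) + (-2.75)·(0.5) + (2.25)·(0.5) + (0.25)·(0.5)) / 3 = -0.5/3 = -0.1667
  S[V,V] = ((-1.5)·(-1.5) + (0.5)·(0.5) + (0.5)·(0.5) + (0.5)·(0.5)) / 3 = 3/3 = 1

S is symmetric (S[j,i] = S[i,j]). Assembling:

S = [[4.25, -0.1667],
 [-0.1667, 1]]


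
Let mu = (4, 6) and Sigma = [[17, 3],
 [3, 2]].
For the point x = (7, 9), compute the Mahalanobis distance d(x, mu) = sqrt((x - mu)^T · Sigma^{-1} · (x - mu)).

Step 1 — centre the observation: (x - mu) = (3, 3).

Step 2 — invert Sigma. det(Sigma) = 17·2 - (3)² = 25.
  Sigma^{-1} = (1/det) · [[d, -b], [-b, a]] = [[0.08, -0.12],
 [-0.12, 0.68]].

Step 3 — form the quadratic (x - mu)^T · Sigma^{-1} · (x - mu):
  Sigma^{-1} · (x - mu) = (-0.12, 1.68).
  (x - mu)^T · [Sigma^{-1} · (x - mu)] = (3)·(-0.12) + (3)·(1.68) = 4.68.

Step 4 — take square root: d = √(4.68) ≈ 2.1633.

d(x, mu) = √(4.68) ≈ 2.1633


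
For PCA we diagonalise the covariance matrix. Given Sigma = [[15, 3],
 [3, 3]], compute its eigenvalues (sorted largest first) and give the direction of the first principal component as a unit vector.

Step 1 — characteristic polynomial of 2×2 Sigma:
  det(Sigma - λI) = λ² - trace · λ + det = 0.
  trace = 15 + 3 = 18, det = 15·3 - (3)² = 36.
Step 2 — discriminant:
  Δ = trace² - 4·det = 324 - 144 = 180.
Step 3 — eigenvalues:
  λ = (trace ± √Δ)/2 = (18 ± 13.4164)/2,
  λ_1 = 15.7082,  λ_2 = 2.2918.

Step 4 — unit eigenvector for λ_1: solve (Sigma - λ_1 I)v = 0. First row:
  (15 - 15.7082)·v_x + (3)·v_y = 0, i.e. (-0.7082)·v_x + (3)·v_y = 0,
  so v ∝ (b, λ_1 - a) = (3, 0.7082) = u.
  ||u|| = √((3)² + (0.7082)²) = √(9.5016) ≈ 3.0825,
  v_1 = u/||u|| ≈ (0.9732, 0.2298) (||v_1|| = 1).

λ_1 = 15.7082,  λ_2 = 2.2918;  v_1 ≈ (0.9732, 0.2298)


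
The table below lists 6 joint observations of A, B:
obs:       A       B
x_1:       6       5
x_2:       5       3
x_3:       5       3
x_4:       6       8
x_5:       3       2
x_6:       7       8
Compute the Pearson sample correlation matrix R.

Step 1 — column means:
  mean(A) = (6 + 5 + 5 + 6 + 3 + 7) / 6 = 32/6 = 5.3333
  mean(B) = (5 + 3 + 3 + 8 + 2 + 8) / 6 = 29/6 = 4.8333

Step 2 — sample variances and covariances s[i,j] = (1/(n-1)) · Σ_k (x_{k,i} - mean_i) · (x_{k,j} - mean_j), with n-1 = 5:
  s[A,A] = ((0.6667)·(0.6667) + (-0.3333)·(-0.3333) + (-0.3333)·(-0.3333) + (0.6667)·(0.6667) + (-2.3333)·(-2.3333) + (1.6667)·(1.6667)) / 5 = 9.3333/5 = 1.8667
  s[A,B] = ((0.6667)·(0.1667) + (-0.3333)·(-1.8333) + (-0.3333)·(-1.8333) + (0.6667)·(3.1667) + (-2.3333)·(-2.8333) + (1.6667)·(3.1667)) / 5 = 15.3333/5 = 3.0667
  s[B,B] = ((0.1667)·(0.1667) + (-1.8333)·(-1.8333) + (-1.8333)·(-1.8333) + (3.1667)·(3.1667) + (-2.8333)·(-2.8333) + (3.1667)·(3.1667)) / 5 = 34.8333/5 = 6.9667
  Sample standard deviations s_i = √(s[i,i]):
  s(A) = √(1.8667) = 1.3663
  s(B) = √(6.9667) = 2.6394

Step 3 — r_{ij} = s_{ij} / (s_i · s_j):
  r[A,A] = 1 (diagonal).
  r[A,B] = 3.0667 / (1.3663 · 2.6394) = 3.0667 / 3.6062 = 0.8504
  r[B,B] = 1 (diagonal).

R is symmetric with unit diagonal. Assembling:

R = [[1, 0.8504],
 [0.8504, 1]]


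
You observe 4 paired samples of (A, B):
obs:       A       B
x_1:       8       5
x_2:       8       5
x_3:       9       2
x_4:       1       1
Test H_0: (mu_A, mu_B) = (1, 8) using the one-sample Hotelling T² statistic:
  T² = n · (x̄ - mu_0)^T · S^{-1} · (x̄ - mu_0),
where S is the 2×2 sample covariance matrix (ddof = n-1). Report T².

Step 1 — sample mean vector:
  mean(A) = (8 + 8 + 9 + 1) / 4 = 26/4 = 6.5
  mean(B) = (5 + 5 + 2 + 1) / 4 = 13/4 = 3.25
  x̄ = (6.5, 3.25),  deviation x̄ - mu_0 = (6.5, 3.25) - (1, 8) = (5.5, -4.75).

Step 2 — sample covariance matrix, S[i,j] = (1/(n-1)) · Σ_k (x_{k,i} - mean_i) · (x_{k,j} - mean_j), divisor n-1 = 3:
  S[A,A] = ((1.5)·(1.5) + (1.5)·(1.5) + (2.5)·(2.5) + (-5.5)·(-5.5)) / 3 = 41/3 = 13.6667
  S[A,B] = ((1.5)·(1.75) + (1.5)·(1.75) + (2.5)·(-1.25) + (-5.5)·(-2.25)) / 3 = 14.5/3 = 4.8333
  S[B,B] = ((1.75)·(1.75) + (1.75)·(1.75) + (-1.25)·(-1.25) + (-2.25)·(-2.25)) / 3 = 12.75/3 = 4.25
  S = [[13.6667, 4.8333],
 [4.8333, 4.25]].

Step 3 — invert S. det(S) = 13.6667·4.25 - (4.8333)² = 34.7222.
  S^{-1} = (1/det) · [[d, -b], [-b, a]] = [[0.1224, -0.1392],
 [-0.1392, 0.3936]].

Step 4 — quadratic form (x̄ - mu_0)^T · S^{-1} · (x̄ - mu_0):
  S^{-1} · (x̄ - mu_0) = (1.3344, -2.6352),
  (x̄ - mu_0)^T · [...] = (5.5)·(1.3344) + (-4.75)·(-2.6352) = 19.8564.

Step 5 — scale by n: T² = 4 · 19.8564 = 79.4256.

T² ≈ 79.4256


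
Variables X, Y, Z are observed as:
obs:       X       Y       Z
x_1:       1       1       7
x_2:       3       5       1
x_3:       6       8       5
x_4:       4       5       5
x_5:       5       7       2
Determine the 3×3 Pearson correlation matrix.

Step 1 — column means:
  mean(X) = (1 + 3 + 6 + 4 + 5) / 5 = 19/5 = 3.8
  mean(Y) = (1 + 5 + 8 + 5 + 7) / 5 = 26/5 = 5.2
  mean(Z) = (7 + 1 + 5 + 5 + 2) / 5 = 20/5 = 4

Step 2 — sample variances and covariances s[i,j] = (1/(n-1)) · Σ_k (x_{k,i} - mean_i) · (x_{k,j} - mean_j), with n-1 = 4:
  s[X,X] = ((-2.8)·(-2.8) + (-0.8)·(-0.8) + (2.2)·(2.2) + (0.2)·(0.2) + (1.2)·(1.2)) / 4 = 14.8/4 = 3.7
  s[X,Y] = ((-2.8)·(-4.2) + (-0.8)·(-0.2) + (2.2)·(2.8) + (0.2)·(-0.2) + (1.2)·(1.8)) / 4 = 20.2/4 = 5.05
  s[X,Z] = ((-2.8)·(3) + (-0.8)·(-3) + (2.2)·(1) + (0.2)·(1) + (1.2)·(-2)) / 4 = -6/4 = -1.5
  s[Y,Y] = ((-4.2)·(-4.2) + (-0.2)·(-0.2) + (2.8)·(2.8) + (-0.2)·(-0.2) + (1.8)·(1.8)) / 4 = 28.8/4 = 7.2
  s[Y,Z] = ((-4.2)·(3) + (-0.2)·(-3) + (2.8)·(1) + (-0.2)·(1) + (1.8)·(-2)) / 4 = -13/4 = -3.25
  s[Z,Z] = ((3)·(3) + (-3)·(-3) + (1)·(1) + (1)·(1) + (-2)·(-2)) / 4 = 24/4 = 6
  Sample standard deviations s_i = √(s[i,i]):
  s(X) = √(3.7) = 1.9235
  s(Y) = √(7.2) = 2.6833
  s(Z) = √(6) = 2.4495

Step 3 — r_{ij} = s_{ij} / (s_i · s_j):
  r[X,X] = 1 (diagonal).
  r[X,Y] = 5.05 / (1.9235 · 2.6833) = 5.05 / 5.1614 = 0.9784
  r[X,Z] = -1.5 / (1.9235 · 2.4495) = -1.5 / 4.7117 = -0.3184
  r[Y,Y] = 1 (diagonal).
  r[Y,Z] = -3.25 / (2.6833 · 2.4495) = -3.25 / 6.5727 = -0.4945
  r[Z,Z] = 1 (diagonal).

R is symmetric with unit diagonal. Assembling:

R = [[1, 0.9784, -0.3184],
 [0.9784, 1, -0.4945],
 [-0.3184, -0.4945, 1]]


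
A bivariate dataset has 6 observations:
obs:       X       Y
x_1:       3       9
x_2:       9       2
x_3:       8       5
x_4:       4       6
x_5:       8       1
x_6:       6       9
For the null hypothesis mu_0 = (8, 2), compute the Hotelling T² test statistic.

Step 1 — sample mean vector:
  mean(X) = (3 + 9 + 8 + 4 + 8 + 6) / 6 = 38/6 = 6.3333
  mean(Y) = (9 + 2 + 5 + 6 + 1 + 9) / 6 = 32/6 = 5.3333
  x̄ = (6.3333, 5.3333),  deviation x̄ - mu_0 = (6.3333, 5.3333) - (8, 2) = (-1.6667, 3.3333).

Step 2 — sample covariance matrix, S[i,j] = (1/(n-1)) · Σ_k (x_{k,i} - mean_i) · (x_{k,j} - mean_j), divisor n-1 = 5:
  S[X,X] = ((-3.3333)·(-3.3333) + (2.6667)·(2.6667) + (1.6667)·(1.6667) + (-2.3333)·(-2.3333) + (1.6667)·(1.6667) + (-0.3333)·(-0.3333)) / 5 = 29.3333/5 = 5.8667
  S[X,Y] = ((-3.3333)·(3.6667) + (2.6667)·(-3.3333) + (1.6667)·(-0.3333) + (-2.3333)·(0.6667) + (1.6667)·(-4.3333) + (-0.3333)·(3.6667)) / 5 = -31.6667/5 = -6.3333
  S[Y,Y] = ((3.6667)·(3.6667) + (-3.3333)·(-3.3333) + (-0.3333)·(-0.3333) + (0.6667)·(0.6667) + (-4.3333)·(-4.3333) + (3.6667)·(3.6667)) / 5 = 57.3333/5 = 11.4667
  S = [[5.8667, -6.3333],
 [-6.3333, 11.4667]].

Step 3 — invert S. det(S) = 5.8667·11.4667 - (-6.3333)² = 27.16.
  S^{-1} = (1/det) · [[d, -b], [-b, a]] = [[0.4222, 0.2332],
 [0.2332, 0.216]].

Step 4 — quadratic form (x̄ - mu_0)^T · S^{-1} · (x̄ - mu_0):
  S^{-1} · (x̄ - mu_0) = (0.0736, 0.3314),
  (x̄ - mu_0)^T · [...] = (-1.6667)·(0.0736) + (3.3333)·(0.3314) = 0.9818.

Step 5 — scale by n: T² = 6 · 0.9818 = 5.891.

T² ≈ 5.891


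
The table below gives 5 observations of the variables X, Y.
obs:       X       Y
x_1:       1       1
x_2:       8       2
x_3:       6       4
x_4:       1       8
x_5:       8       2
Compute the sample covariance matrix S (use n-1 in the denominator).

Step 1 — column means:
  mean(X) = (1 + 8 + 6 + 1 + 8) / 5 = 24/5 = 4.8
  mean(Y) = (1 + 2 + 4 + 8 + 2) / 5 = 17/5 = 3.4

Step 2 — sample covariance S[i,j] = (1/(n-1)) · Σ_k (x_{k,i} - mean_i) · (x_{k,j} - mean_j), with n-1 = 4.
  S[X,X] = ((-3.8)·(-3.8) + (3.2)·(3.2) + (1.2)·(1.2) + (-3.8)·(-3.8) + (3.2)·(3.2)) / 4 = 50.8/4 = 12.7
  S[X,Y] = ((-3.8)·(-2.4) + (3.2)·(-1.4) + (1.2)·(0.6) + (-3.8)·(4.6) + (3.2)·(-1.4)) / 4 = -16.6/4 = -4.15
  S[Y,Y] = ((-2.4)·(-2.4) + (-1.4)·(-1.4) + (0.6)·(0.6) + (4.6)·(4.6) + (-1.4)·(-1.4)) / 4 = 31.2/4 = 7.8

S is symmetric (S[j,i] = S[i,j]). Assembling:

S = [[12.7, -4.15],
 [-4.15, 7.8]]


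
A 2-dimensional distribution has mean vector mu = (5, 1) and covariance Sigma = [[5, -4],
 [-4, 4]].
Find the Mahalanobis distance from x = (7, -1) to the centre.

Step 1 — centre the observation: (x - mu) = (2, -2).

Step 2 — invert Sigma. det(Sigma) = 5·4 - (-4)² = 4.
  Sigma^{-1} = (1/det) · [[d, -b], [-b, a]] = [[1, 1],
 [1, 1.25]].

Step 3 — form the quadratic (x - mu)^T · Sigma^{-1} · (x - mu):
  Sigma^{-1} · (x - mu) = (0, -0.5).
  (x - mu)^T · [Sigma^{-1} · (x - mu)] = (2)·(0) + (-2)·(-0.5) = 1.

Step 4 — take square root: d = √(1) ≈ 1.

d(x, mu) = √(1) ≈ 1


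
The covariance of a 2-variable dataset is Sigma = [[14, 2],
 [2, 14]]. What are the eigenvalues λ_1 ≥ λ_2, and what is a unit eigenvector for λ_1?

Step 1 — characteristic polynomial of 2×2 Sigma:
  det(Sigma - λI) = λ² - trace · λ + det = 0.
  trace = 14 + 14 = 28, det = 14·14 - (2)² = 192.
Step 2 — discriminant:
  Δ = trace² - 4·det = 784 - 768 = 16.
Step 3 — eigenvalues:
  λ = (trace ± √Δ)/2 = (28 ± 4)/2,
  λ_1 = 16,  λ_2 = 12.

Step 4 — unit eigenvector for λ_1: solve (Sigma - λ_1 I)v = 0. First row:
  (14 - 16)·v_x + (2)·v_y = 0, i.e. (-2)·v_x + (2)·v_y = 0,
  so v ∝ (b, λ_1 - a) = (2, 2) = u.
  ||u|| = √((2)² + (2)²) = √(8) ≈ 2.8284,
  v_1 = u/||u|| ≈ (0.7071, 0.7071) (||v_1|| = 1).

λ_1 = 16,  λ_2 = 12;  v_1 ≈ (0.7071, 0.7071)


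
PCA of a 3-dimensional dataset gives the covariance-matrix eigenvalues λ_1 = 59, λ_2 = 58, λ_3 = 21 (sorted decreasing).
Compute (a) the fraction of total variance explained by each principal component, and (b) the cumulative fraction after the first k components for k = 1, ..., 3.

Step 1 — total variance = trace(Sigma) = Σ λ_i = 59 + 58 + 21 = 138.

Step 2 — fraction explained by component i = λ_i / Σ λ:
  PC1: 59/138 = 0.4275
  PC2: 58/138 = 0.4203
  PC3: 21/138 = 0.1522

Step 3 — cumulative fraction after k components = (λ_1 + ... + λ_k) / Σ λ:
  k = 1: 59/138 = 0.4275
  k = 2: (59 + 58)/138 = 117/138 = 0.8478
  k = 3: (59 + 58 + 21)/138 = 138/138 = 1

Summary (fraction, with percent):

explained: PC1 0.4275 (42.75%), PC2 0.4203 (42.03%), PC3 0.1522 (15.22%);  cumulative: 0.4275, 0.8478, 1


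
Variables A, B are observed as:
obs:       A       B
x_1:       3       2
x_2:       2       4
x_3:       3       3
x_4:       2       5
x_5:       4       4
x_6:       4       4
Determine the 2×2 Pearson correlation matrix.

Step 1 — column means:
  mean(A) = (3 + 2 + 3 + 2 + 4 + 4) / 6 = 18/6 = 3
  mean(B) = (2 + 4 + 3 + 5 + 4 + 4) / 6 = 22/6 = 3.6667

Step 2 — sample variances and covariances s[i,j] = (1/(n-1)) · Σ_k (x_{k,i} - mean_i) · (x_{k,j} - mean_j), with n-1 = 5:
  s[A,A] = ((0)·(0) + (-1)·(-1) + (0)·(0) + (-1)·(-1) + (1)·(1) + (1)·(1)) / 5 = 4/5 = 0.8
  s[A,B] = ((0)·(-1.6667) + (-1)·(0.3333) + (0)·(-0.6667) + (-1)·(1.3333) + (1)·(0.3333) + (1)·(0.3333)) / 5 = -1/5 = -0.2
  s[B,B] = ((-1.6667)·(-1.6667) + (0.3333)·(0.3333) + (-0.6667)·(-0.6667) + (1.3333)·(1.3333) + (0.3333)·(0.3333) + (0.3333)·(0.3333)) / 5 = 5.3333/5 = 1.0667
  Sample standard deviations s_i = √(s[i,i]):
  s(A) = √(0.8) = 0.8944
  s(B) = √(1.0667) = 1.0328

Step 3 — r_{ij} = s_{ij} / (s_i · s_j):
  r[A,A] = 1 (diagonal).
  r[A,B] = -0.2 / (0.8944 · 1.0328) = -0.2 / 0.9238 = -0.2165
  r[B,B] = 1 (diagonal).

R is symmetric with unit diagonal. Assembling:

R = [[1, -0.2165],
 [-0.2165, 1]]


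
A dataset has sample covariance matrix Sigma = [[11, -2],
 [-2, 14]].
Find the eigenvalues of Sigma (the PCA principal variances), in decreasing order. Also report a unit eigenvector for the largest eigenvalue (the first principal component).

Step 1 — characteristic polynomial of 2×2 Sigma:
  det(Sigma - λI) = λ² - trace · λ + det = 0.
  trace = 11 + 14 = 25, det = 11·14 - (-2)² = 150.
Step 2 — discriminant:
  Δ = trace² - 4·det = 625 - 600 = 25.
Step 3 — eigenvalues:
  λ = (trace ± √Δ)/2 = (25 ± 5)/2,
  λ_1 = 15,  λ_2 = 10.

Step 4 — unit eigenvector for λ_1: solve (Sigma - λ_1 I)v = 0. First row:
  (11 - 15)·v_x + (-2)·v_y = 0, i.e. (-4)·v_x + (-2)·v_y = 0,
  so v ∝ (b, λ_1 - a) = (-2, 4); multiply by -1 so the first entry is positive: u = (2, -4).
  ||u|| = √((2)² + (-4)²) = √(20) ≈ 4.4721,
  v_1 = u/||u|| ≈ (0.4472, -0.8944) (||v_1|| = 1).

λ_1 = 15,  λ_2 = 10;  v_1 ≈ (0.4472, -0.8944)
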